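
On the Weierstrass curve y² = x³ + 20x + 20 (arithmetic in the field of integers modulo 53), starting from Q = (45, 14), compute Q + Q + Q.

Repeated addition: build up to 3Q.
2Q: tangent at (45, 14): λ = (3·45² + 20)/(2·14) ≡ 0/28. 28⁻¹ ≡ 36 (mod 53) since 28·36 = 1008 ≡ 1, so λ ≡ 0·36 ≡ 0.
  x = λ² - 45 - 45 = 0 - 90 ≡ 16; y = λ·(45 - 16) - 14 ≡ 39. → (16, 39)
3Q: (16, 39) + (45, 14). λ = (14 - 39)/(45 - 16) ≡ 28/29 mod 53. 29⁻¹ ≡ 11 (mod 53), so λ ≡ 43.
  x = λ² - 16 - 45 = 1849 - 61 ≡ 39; y = λ·(16 - 39) - 39 ≡ 32. → (39, 32)

(39, 32)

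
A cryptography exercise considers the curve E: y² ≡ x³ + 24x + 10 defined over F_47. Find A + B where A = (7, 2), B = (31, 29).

(7, 2) + (31, 29). λ = (29 - 2)/(31 - 7) ≡ 27/24 mod 47. 24⁻¹ ≡ 2 (mod 47) since 24·2 = 48 ≡ 1, so λ ≡ 7.
  x = λ² - 7 - 31 = 49 - 38 ≡ 11; y = λ·(7 - 11) - 2 ≡ 17. → (11, 17)

(11, 17)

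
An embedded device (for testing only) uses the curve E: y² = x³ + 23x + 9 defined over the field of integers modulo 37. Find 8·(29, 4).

Write P = (29, 4).
Double-and-add on 8 = (1000)₂. Start with P = (29, 4) for the leading 1-bit.
double: tangent at (29, 4): λ = (3·29² + 23)/(2·4) ≡ 30/8. 8⁻¹ ≡ 14 (mod 37), so λ ≡ 30·14 ≡ 13.
  x = λ² - 29 - 29 = 169 - 58 ≡ 0; y = λ·(29 - 0) - 4 ≡ 3. → (0, 3)
double: tangent at (0, 3): λ = (3·0² + 23)/(2·3) ≡ 23/6. 6⁻¹ ≡ 31 (mod 37), so λ ≡ 23·31 ≡ 10.
  x = λ² - 0 - 0 = 100 - 0 ≡ 26; y = λ·(0 - 26) - 3 ≡ 33. → (26, 33)
double: tangent at (26, 33): λ = (3·26² + 23)/(2·33) ≡ 16/29. 29⁻¹ ≡ 23 (mod 37) since 29·23 = 667 ≡ 1, so λ ≡ 16·23 ≡ 35.
  x = λ² - 26 - 26 = 1225 - 52 ≡ 26; y = λ·(26 - 26) - 33 ≡ 4. → (26, 4)

(26, 4)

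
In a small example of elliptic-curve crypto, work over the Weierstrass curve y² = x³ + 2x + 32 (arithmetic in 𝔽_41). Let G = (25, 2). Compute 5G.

(32, 8)

Repeated addition: build up to 5G.
2G: tangent at (25, 2): λ = (3·25² + 2)/(2·2) ≡ 32/4. 4⁻¹ ≡ 31 (mod 41) since 4·31 = 124 ≡ 1, so λ ≡ 32·31 ≡ 8.
  x = λ² - 25 - 25 = 64 - 50 ≡ 14; y = λ·(25 - 14) - 2 ≡ 4. → (14, 4)
3G: (14, 4) + (25, 2). λ = (2 - 4)/(25 - 14) ≡ 39/11 mod 41. 11⁻¹ ≡ 15 (mod 41) since 11·15 = 165 ≡ 1, so λ ≡ 11.
  x = λ² - 14 - 25 = 121 - 39 ≡ 0; y = λ·(14 - 0) - 4 ≡ 27. → (0, 27)
4G: (0, 27) + (25, 2). λ = (2 - 27)/(25 - 0) ≡ 16/25 mod 41. 25⁻¹ ≡ 23 (mod 41), so λ ≡ 40.
  x = λ² - 0 - 25 = 1600 - 25 ≡ 17; y = λ·(0 - 17) - 27 ≡ 31. → (17, 31)
5G: (17, 31) + (25, 2). λ = (2 - 31)/(25 - 17) ≡ 12/8 mod 41. 8⁻¹ ≡ 36 (mod 41), so λ ≡ 22.
  x = λ² - 17 - 25 = 484 - 42 ≡ 32; y = λ·(17 - 32) - 31 ≡ 8. → (32, 8)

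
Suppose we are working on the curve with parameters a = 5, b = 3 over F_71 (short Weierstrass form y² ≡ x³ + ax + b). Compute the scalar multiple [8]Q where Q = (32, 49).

(34, 1)

Repeated addition: build up to 8Q.
2Q: tangent at (32, 49): λ = (3·32² + 5)/(2·49) ≡ 24/27. 27⁻¹ ≡ 50 (mod 71) since 27·50 = 1350 ≡ 1, so λ ≡ 24·50 ≡ 64.
  x = λ² - 32 - 32 = 4096 - 64 ≡ 56; y = λ·(32 - 56) - 49 ≡ 48. → (56, 48)
3Q: (56, 48) + (32, 49). λ = (49 - 48)/(32 - 56) ≡ 1/47 mod 71. 47⁻¹ ≡ 68 (mod 71) since 47·68 = 3196 ≡ 1, so λ ≡ 68.
  x = λ² - 56 - 32 = 4624 - 88 ≡ 63; y = λ·(56 - 63) - 48 ≡ 44. → (63, 44)
4Q: (63, 44) + (32, 49). λ = (49 - 44)/(32 - 63) ≡ 5/40 mod 71. 40⁻¹ ≡ 16 (mod 71), so λ ≡ 9.
  x = λ² - 63 - 32 = 81 - 95 ≡ 57; y = λ·(63 - 57) - 44 ≡ 10. → (57, 10)
5Q: (57, 10) + (32, 49). λ = (49 - 10)/(32 - 57) ≡ 39/46 mod 71. 46⁻¹ ≡ 17 (mod 71), so λ ≡ 24.
  x = λ² - 57 - 32 = 576 - 89 ≡ 61; y = λ·(57 - 61) - 10 ≡ 36. → (61, 36)
6Q: (61, 36) + (32, 49). λ = (49 - 36)/(32 - 61) ≡ 13/42 mod 71. 42⁻¹ ≡ 22 (mod 71) since 42·22 = 924 ≡ 1, so λ ≡ 2.
  x = λ² - 61 - 32 = 4 - 93 ≡ 53; y = λ·(61 - 53) - 36 ≡ 51. → (53, 51)
7Q: (53, 51) + (32, 49). λ = (49 - 51)/(32 - 53) ≡ 69/50 mod 71. 50⁻¹ ≡ 27 (mod 71) since 50·27 = 1350 ≡ 1, so λ ≡ 17.
  x = λ² - 53 - 32 = 289 - 85 ≡ 62; y = λ·(53 - 62) - 51 ≡ 9. → (62, 9)
8Q: (62, 9) + (32, 49). λ = (49 - 9)/(32 - 62) ≡ 40/41 mod 71. 41⁻¹ ≡ 26 (mod 71) since 41·26 = 1066 ≡ 1, so λ ≡ 46.
  x = λ² - 62 - 32 = 2116 - 94 ≡ 34; y = λ·(62 - 34) - 9 ≡ 1. → (34, 1)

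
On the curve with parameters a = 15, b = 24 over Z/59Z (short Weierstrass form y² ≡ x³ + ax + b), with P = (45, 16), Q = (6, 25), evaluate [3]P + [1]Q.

First 3P:
Repeated addition: build up to 3P.
2P: tangent at (45, 16): λ = (3·45² + 15)/(2·16) ≡ 13/32. 32⁻¹ ≡ 24 (mod 59), so λ ≡ 13·24 ≡ 17.
  x = λ² - 45 - 45 = 289 - 90 ≡ 22; y = λ·(45 - 22) - 16 ≡ 21. → (22, 21)
3P: (22, 21) + (45, 16). λ = (16 - 21)/(45 - 22) ≡ 54/23 mod 59. 23⁻¹ ≡ 18 (mod 59), so λ ≡ 28.
  x = λ² - 22 - 45 = 784 - 67 ≡ 9; y = λ·(22 - 9) - 21 ≡ 48. → (9, 48)
3P = (9, 48).
Finally 3P + Q:
(9, 48) + (6, 25). λ = (25 - 48)/(6 - 9) ≡ 36/56 mod 59. 56⁻¹ ≡ 39 (mod 59), so λ ≡ 47.
  x = λ² - 9 - 6 = 2209 - 15 ≡ 11; y = λ·(9 - 11) - 48 ≡ 35. → (11, 35)

(11, 35)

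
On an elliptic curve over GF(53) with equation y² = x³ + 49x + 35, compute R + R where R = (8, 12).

tangent at (8, 12): λ = (3·8² + 49)/(2·12) ≡ 29/24. 24⁻¹ ≡ 42 (mod 53) since 24·42 = 1008 ≡ 1, so λ ≡ 29·42 ≡ 52.
  x = λ² - 8 - 8 = 2704 - 16 ≡ 38; y = λ·(8 - 38) - 12 ≡ 18. → (38, 18)

(38, 18)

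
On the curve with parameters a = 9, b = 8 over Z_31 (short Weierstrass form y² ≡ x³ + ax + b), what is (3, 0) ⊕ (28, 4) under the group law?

(28, 27)

(3, 0) + (28, 4). λ = (4 - 0)/(28 - 3) ≡ 4/25 mod 31. 25⁻¹ ≡ 5 (mod 31), so λ ≡ 20.
  x = λ² - 3 - 28 = 400 - 31 ≡ 28; y = λ·(3 - 28) - 0 ≡ 27. → (28, 27)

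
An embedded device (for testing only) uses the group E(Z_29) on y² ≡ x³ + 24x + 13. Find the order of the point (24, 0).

2P: (24, 0) + (24, 0): same x and y₁ ≡ -y₂, so the sum is O.
2P = O, so the order is 2.

2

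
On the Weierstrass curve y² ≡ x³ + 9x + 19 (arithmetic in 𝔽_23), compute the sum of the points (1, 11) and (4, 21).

(1, 11) + (4, 21). λ = (21 - 11)/(4 - 1) ≡ 10/3 mod 23. 3⁻¹ ≡ 8 (mod 23), so λ ≡ 11.
  x = λ² - 1 - 4 = 121 - 5 ≡ 1; y = λ·(1 - 1) - 11 ≡ 12. → (1, 12)

(1, 12)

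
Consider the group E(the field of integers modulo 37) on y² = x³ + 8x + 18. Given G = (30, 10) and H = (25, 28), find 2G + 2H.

First 2G:
Repeated addition: build up to 2G.
2G: tangent at (30, 10): λ = (3·30² + 8)/(2·10) ≡ 7/20. 20⁻¹ ≡ 13 (mod 37) since 20·13 = 260 ≡ 1, so λ ≡ 7·13 ≡ 17.
  x = λ² - 30 - 30 = 289 - 60 ≡ 7; y = λ·(30 - 7) - 10 ≡ 11. → (7, 11)
2G = (7, 11).
Next 2H:
Repeated addition: build up to 2H.
2H: tangent at (25, 28): λ = (3·25² + 8)/(2·28) ≡ 33/19. 19⁻¹ ≡ 2 (mod 37), so λ ≡ 33·2 ≡ 29.
  x = λ² - 25 - 25 = 841 - 50 ≡ 14; y = λ·(25 - 14) - 28 ≡ 32. → (14, 32)
2H = (14, 32).
Finally 2G + 2H:
(7, 11) + (14, 32). λ = (32 - 11)/(14 - 7) ≡ 21/7 mod 37. 7⁻¹ ≡ 16 (mod 37), so λ ≡ 3.
  x = λ² - 7 - 14 = 9 - 21 ≡ 25; y = λ·(7 - 25) - 11 ≡ 9. → (25, 9)

(25, 9)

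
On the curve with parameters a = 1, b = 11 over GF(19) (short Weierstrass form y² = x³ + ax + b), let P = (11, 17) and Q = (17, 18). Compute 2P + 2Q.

First 2P:
Repeated addition: build up to 2P.
2P: tangent at (11, 17): λ = (3·11² + 1)/(2·17) ≡ 3/15. 15⁻¹ ≡ 14 (mod 19), so λ ≡ 3·14 ≡ 4.
  x = λ² - 11 - 11 = 16 - 22 ≡ 13; y = λ·(11 - 13) - 17 ≡ 13. → (13, 13)
2P = (13, 13).
Next 2Q:
Repeated addition: build up to 2Q.
2Q: tangent at (17, 18): λ = (3·17² + 1)/(2·18) ≡ 13/17. 17⁻¹ ≡ 9 (mod 19), so λ ≡ 13·9 ≡ 3.
  x = λ² - 17 - 17 = 9 - 34 ≡ 13; y = λ·(17 - 13) - 18 ≡ 13. → (13, 13)
2Q = (13, 13).
Finally 2P + 2Q:
tangent at (13, 13): λ = (3·13² + 1)/(2·13) ≡ 14/7. 7⁻¹ ≡ 11 (mod 19), so λ ≡ 14·11 ≡ 2.
  x = λ² - 13 - 13 = 4 - 26 ≡ 16; y = λ·(13 - 16) - 13 ≡ 0. → (16, 0)

(16, 0)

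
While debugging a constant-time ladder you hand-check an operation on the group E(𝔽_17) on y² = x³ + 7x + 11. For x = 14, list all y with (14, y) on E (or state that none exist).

none

x³ + 7x + 11 = 2853 ≡ 14 (mod 17).
14 is a non-residue mod 17; no y exists.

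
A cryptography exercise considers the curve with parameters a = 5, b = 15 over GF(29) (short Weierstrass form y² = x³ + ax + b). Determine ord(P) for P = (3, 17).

10

2P: tangent at (3, 17): λ = (3·3² + 5)/(2·17) ≡ 3/5. 5⁻¹ ≡ 6 (mod 29) since 5·6 = 30 ≡ 1, so λ ≡ 3·6 ≡ 18.
  x = λ² - 3 - 3 = 324 - 6 ≡ 28; y = λ·(3 - 28) - 17 ≡ 26. → (28, 26)
3P: (28, 26) + (3, 17). λ = (17 - 26)/(3 - 28) ≡ 20/4 mod 29. 4⁻¹ ≡ 22 (mod 29), so λ ≡ 5.
  x = λ² - 28 - 3 = 25 - 31 ≡ 23; y = λ·(28 - 23) - 26 ≡ 28. → (23, 28)
4P: (23, 28) + (3, 17). λ = (17 - 28)/(3 - 23) ≡ 18/9 mod 29. 9⁻¹ ≡ 13 (mod 29), so λ ≡ 2.
  x = λ² - 23 - 3 = 4 - 26 ≡ 7; y = λ·(23 - 7) - 28 ≡ 4. → (7, 4)
5P: (7, 4) + (3, 17). λ = (17 - 4)/(3 - 7) ≡ 13/25 mod 29. 25⁻¹ ≡ 7 (mod 29), so λ ≡ 4.
  x = λ² - 7 - 3 = 16 - 10 ≡ 6; y = λ·(7 - 6) - 4 ≡ 0. → (6, 0)
6P: (6, 0) + (3, 17). λ = (17 - 0)/(3 - 6) ≡ 17/26 mod 29. 26⁻¹ ≡ 19 (mod 29), so λ ≡ 4.
  x = λ² - 6 - 3 = 16 - 9 ≡ 7; y = λ·(6 - 7) - 0 ≡ 25. → (7, 25)
7P: (7, 25) + (3, 17). λ = (17 - 25)/(3 - 7) ≡ 21/25 mod 29. 25⁻¹ ≡ 7 (mod 29) since 25·7 = 175 ≡ 1, so λ ≡ 2.
  x = λ² - 7 - 3 = 4 - 10 ≡ 23; y = λ·(7 - 23) - 25 ≡ 1. → (23, 1)
8P: (23, 1) + (3, 17). λ = (17 - 1)/(3 - 23) ≡ 16/9 mod 29. 9⁻¹ ≡ 13 (mod 29), so λ ≡ 5.
  x = λ² - 23 - 3 = 25 - 26 ≡ 28; y = λ·(23 - 28) - 1 ≡ 3. → (28, 3)
9P: (28, 3) + (3, 17). λ = (17 - 3)/(3 - 28) ≡ 14/4 mod 29. 4⁻¹ ≡ 22 (mod 29), so λ ≡ 18.
  x = λ² - 28 - 3 = 324 - 31 ≡ 3; y = λ·(28 - 3) - 3 ≡ 12. → (3, 12)
10P: (3, 12) + (3, 17): same x and y₁ ≡ -y₂, so the sum is O.
10P = O, so the order is 10.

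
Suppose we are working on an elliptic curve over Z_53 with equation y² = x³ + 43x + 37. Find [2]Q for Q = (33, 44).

tangent at (33, 44): λ = (3·33² + 43)/(2·44) ≡ 24/35. 35⁻¹ ≡ 50 (mod 53) since 35·50 = 1750 ≡ 1, so λ ≡ 24·50 ≡ 34.
  x = λ² - 33 - 33 = 1156 - 66 ≡ 30; y = λ·(33 - 30) - 44 ≡ 5. → (30, 5)

(30, 5)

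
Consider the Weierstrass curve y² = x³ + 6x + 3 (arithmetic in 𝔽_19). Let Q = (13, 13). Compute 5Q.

(9, 8)

Repeated addition: build up to 5Q.
2Q: tangent at (13, 13): λ = (3·13² + 6)/(2·13) ≡ 0/7. 7⁻¹ ≡ 11 (mod 19), so λ ≡ 0·11 ≡ 0.
  x = λ² - 13 - 13 = 0 - 26 ≡ 12; y = λ·(13 - 12) - 13 ≡ 6. → (12, 6)
3Q: (12, 6) + (13, 13). λ = (13 - 6)/(13 - 12) ≡ 7/1 mod 19. 1⁻¹ ≡ 1 (mod 19), so λ ≡ 7.
  x = λ² - 12 - 13 = 49 - 25 ≡ 5; y = λ·(12 - 5) - 6 ≡ 5. → (5, 5)
4Q: (5, 5) + (13, 13). λ = (13 - 5)/(13 - 5) ≡ 8/8 mod 19. 8⁻¹ ≡ 12 (mod 19) since 8·12 = 96 ≡ 1, so λ ≡ 1.
  x = λ² - 5 - 13 = 1 - 18 ≡ 2; y = λ·(5 - 2) - 5 ≡ 17. → (2, 17)
5Q: (2, 17) + (13, 13). λ = (13 - 17)/(13 - 2) ≡ 15/11 mod 19. 11⁻¹ ≡ 7 (mod 19), so λ ≡ 10.
  x = λ² - 2 - 13 = 100 - 15 ≡ 9; y = λ·(2 - 9) - 17 ≡ 8. → (9, 8)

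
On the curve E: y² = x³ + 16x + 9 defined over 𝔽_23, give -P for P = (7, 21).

(7, 2)

-(7, 21) = (7, -21 mod 23) = (7, 2).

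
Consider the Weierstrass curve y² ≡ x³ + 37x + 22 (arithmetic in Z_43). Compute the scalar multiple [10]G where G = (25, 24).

Double-and-add on 10 = (1010)₂. Start with G = (25, 24) for the leading 1-bit.
double: tangent at (25, 24): λ = (3·25² + 37)/(2·24) ≡ 20/5. 5⁻¹ ≡ 26 (mod 43), so λ ≡ 20·26 ≡ 4.
  x = λ² - 25 - 25 = 16 - 50 ≡ 9; y = λ·(25 - 9) - 24 ≡ 40. → (9, 40)
double: tangent at (9, 40): λ = (3·9² + 37)/(2·40) ≡ 22/37. 37⁻¹ ≡ 7 (mod 43), so λ ≡ 22·7 ≡ 25.
  x = λ² - 9 - 9 = 625 - 18 ≡ 5; y = λ·(9 - 5) - 40 ≡ 17. → (5, 17)
add G: (5, 17) + (25, 24). λ = (24 - 17)/(25 - 5) ≡ 7/20 mod 43. 20⁻¹ ≡ 28 (mod 43), so λ ≡ 24.
  x = λ² - 5 - 25 = 576 - 30 ≡ 30; y = λ·(5 - 30) - 17 ≡ 28. → (30, 28)
double: tangent at (30, 28): λ = (3·30² + 37)/(2·28) ≡ 28/13. 13⁻¹ ≡ 10 (mod 43), so λ ≡ 28·10 ≡ 22.
  x = λ² - 30 - 30 = 484 - 60 ≡ 37; y = λ·(30 - 37) - 28 ≡ 33. → (37, 33)

(37, 33)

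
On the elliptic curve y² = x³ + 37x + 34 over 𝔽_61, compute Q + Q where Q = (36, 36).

tangent at (36, 36): λ = (3·36² + 37)/(2·36) ≡ 21/11. 11⁻¹ ≡ 50 (mod 61) since 11·50 = 550 ≡ 1, so λ ≡ 21·50 ≡ 13.
  x = λ² - 36 - 36 = 169 - 72 ≡ 36; y = λ·(36 - 36) - 36 ≡ 25. → (36, 25)

(36, 25)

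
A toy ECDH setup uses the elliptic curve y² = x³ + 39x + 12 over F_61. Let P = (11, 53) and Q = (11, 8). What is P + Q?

O

The two points share x = 11 and their y-coordinates satisfy 53 + 8 ≡ 0 (mod 61), so they are inverses. Their sum is 𝒪.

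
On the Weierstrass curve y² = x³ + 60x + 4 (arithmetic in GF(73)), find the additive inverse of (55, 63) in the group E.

-(55, 63) = (55, -63 mod 73) = (55, 10).

(55, 10)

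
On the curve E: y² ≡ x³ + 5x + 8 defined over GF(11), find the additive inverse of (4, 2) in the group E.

(4, 9)

-(4, 2) = (4, -2 mod 11) = (4, 9).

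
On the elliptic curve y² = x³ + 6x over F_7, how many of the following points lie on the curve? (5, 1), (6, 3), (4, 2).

2

(5, 1): 1² ≡ 1, rhs ≡ 1 → on.
(6, 3): 3² ≡ 2, rhs ≡ 0 → off.
(4, 2): 2² ≡ 4, rhs ≡ 4 → on.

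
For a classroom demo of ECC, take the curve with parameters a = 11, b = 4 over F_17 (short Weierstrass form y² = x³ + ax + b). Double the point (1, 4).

tangent at (1, 4): λ = (3·1² + 11)/(2·4) ≡ 14/8. 8⁻¹ ≡ 15 (mod 17), so λ ≡ 14·15 ≡ 6.
  x = λ² - 1 - 1 = 36 - 2 ≡ 0; y = λ·(1 - 0) - 4 ≡ 2. → (0, 2)

(0, 2)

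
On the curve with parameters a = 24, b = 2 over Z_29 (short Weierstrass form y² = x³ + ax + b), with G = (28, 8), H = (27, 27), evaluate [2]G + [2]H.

First 2G:
Repeated addition: build up to 2G.
2G: tangent at (28, 8): λ = (3·28² + 24)/(2·8) ≡ 27/16. 16⁻¹ ≡ 20 (mod 29) since 16·20 = 320 ≡ 1, so λ ≡ 27·20 ≡ 18.
  x = λ² - 28 - 28 = 324 - 56 ≡ 7; y = λ·(28 - 7) - 8 ≡ 22. → (7, 22)
2G = (7, 22).
Next 2H:
Repeated addition: build up to 2H.
2H: tangent at (27, 27): λ = (3·27² + 24)/(2·27) ≡ 7/25. 25⁻¹ ≡ 7 (mod 29) since 25·7 = 175 ≡ 1, so λ ≡ 7·7 ≡ 20.
  x = λ² - 27 - 27 = 400 - 54 ≡ 27; y = λ·(27 - 27) - 27 ≡ 2. → (27, 2)
2H = (27, 2).
Finally 2G + 2H:
(7, 22) + (27, 2). λ = (2 - 22)/(27 - 7) ≡ 9/20 mod 29. 20⁻¹ ≡ 16 (mod 29), so λ ≡ 28.
  x = λ² - 7 - 27 = 784 - 34 ≡ 25; y = λ·(7 - 25) - 22 ≡ 25. → (25, 25)

(25, 25)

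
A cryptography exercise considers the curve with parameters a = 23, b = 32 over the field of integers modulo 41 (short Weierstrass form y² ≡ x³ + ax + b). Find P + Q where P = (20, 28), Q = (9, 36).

(21, 10)

(20, 28) + (9, 36). λ = (36 - 28)/(9 - 20) ≡ 8/30 mod 41. 30⁻¹ ≡ 26 (mod 41), so λ ≡ 3.
  x = λ² - 20 - 9 = 9 - 29 ≡ 21; y = λ·(20 - 21) - 28 ≡ 10. → (21, 10)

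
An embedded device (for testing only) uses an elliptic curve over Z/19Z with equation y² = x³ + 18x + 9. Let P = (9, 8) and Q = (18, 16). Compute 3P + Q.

(16, 2)

First 3P:
Repeated addition: build up to 3P.
2P: tangent at (9, 8): λ = (3·9² + 18)/(2·8) ≡ 14/16. 16⁻¹ ≡ 6 (mod 19), so λ ≡ 14·6 ≡ 8.
  x = λ² - 9 - 9 = 64 - 18 ≡ 8; y = λ·(9 - 8) - 8 ≡ 0. → (8, 0)
3P: (8, 0) + (9, 8). λ = (8 - 0)/(9 - 8) ≡ 8/1 mod 19. 1⁻¹ ≡ 1 (mod 19), so λ ≡ 8.
  x = λ² - 8 - 9 = 64 - 17 ≡ 9; y = λ·(8 - 9) - 0 ≡ 11. → (9, 11)
3P = (9, 11).
Finally 3P + Q:
(9, 11) + (18, 16). λ = (16 - 11)/(18 - 9) ≡ 5/9 mod 19. 9⁻¹ ≡ 17 (mod 19), so λ ≡ 9.
  x = λ² - 9 - 18 = 81 - 27 ≡ 16; y = λ·(9 - 16) - 11 ≡ 2. → (16, 2)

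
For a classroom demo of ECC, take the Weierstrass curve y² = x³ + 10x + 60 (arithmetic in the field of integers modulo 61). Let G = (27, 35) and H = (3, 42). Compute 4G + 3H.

First 4G:
Double-and-add on 4 = (100)₂. Start with G = (27, 35) for the leading 1-bit.
double: tangent at (27, 35): λ = (3·27² + 10)/(2·35) ≡ 1/9. 9⁻¹ ≡ 34 (mod 61), so λ ≡ 1·34 ≡ 34.
  x = λ² - 27 - 27 = 1156 - 54 ≡ 4; y = λ·(27 - 4) - 35 ≡ 15. → (4, 15)
double: tangent at (4, 15): λ = (3·4² + 10)/(2·15) ≡ 58/30. 30⁻¹ ≡ 59 (mod 61), so λ ≡ 58·59 ≡ 6.
  x = λ² - 4 - 4 = 36 - 8 ≡ 28; y = λ·(4 - 28) - 15 ≡ 24. → (28, 24)
4G = (28, 24).
Next 3H:
Repeated addition: build up to 3H.
2H: tangent at (3, 42): λ = (3·3² + 10)/(2·42) ≡ 37/23. 23⁻¹ ≡ 8 (mod 61), so λ ≡ 37·8 ≡ 52.
  x = λ² - 3 - 3 = 2704 - 6 ≡ 14; y = λ·(3 - 14) - 42 ≡ 57. → (14, 57)
3H: (14, 57) + (3, 42). λ = (42 - 57)/(3 - 14) ≡ 46/50 mod 61. 50⁻¹ ≡ 11 (mod 61) since 50·11 = 550 ≡ 1, so λ ≡ 18.
  x = λ² - 14 - 3 = 324 - 17 ≡ 2; y = λ·(14 - 2) - 57 ≡ 37. → (2, 37)
3H = (2, 37).
Finally 4G + 3H:
(28, 24) + (2, 37). λ = (37 - 24)/(2 - 28) ≡ 13/35 mod 61. 35⁻¹ ≡ 7 (mod 61), so λ ≡ 30.
  x = λ² - 28 - 2 = 900 - 30 ≡ 16; y = λ·(28 - 16) - 24 ≡ 31. → (16, 31)

(16, 31)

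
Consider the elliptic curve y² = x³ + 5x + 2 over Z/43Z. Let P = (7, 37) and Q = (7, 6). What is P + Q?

The two points share x = 7 and their y-coordinates satisfy 37 + 6 ≡ 0 (mod 43), so they are inverses. Their sum is O.

O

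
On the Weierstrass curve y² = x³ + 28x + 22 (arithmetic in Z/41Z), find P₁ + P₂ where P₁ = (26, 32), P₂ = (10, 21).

(13, 0)

(26, 32) + (10, 21). λ = (21 - 32)/(10 - 26) ≡ 30/25 mod 41. 25⁻¹ ≡ 23 (mod 41), so λ ≡ 34.
  x = λ² - 26 - 10 = 1156 - 36 ≡ 13; y = λ·(26 - 13) - 32 ≡ 0. → (13, 0)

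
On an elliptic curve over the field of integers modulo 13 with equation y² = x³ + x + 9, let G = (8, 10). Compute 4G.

(4, 8)

Double-and-add on 4 = (100)₂. Start with G = (8, 10) for the leading 1-bit.
double: tangent at (8, 10): λ = (3·8² + 1)/(2·10) ≡ 11/7. 7⁻¹ ≡ 2 (mod 13), so λ ≡ 11·2 ≡ 9.
  x = λ² - 8 - 8 = 81 - 16 ≡ 0; y = λ·(8 - 0) - 10 ≡ 10. → (0, 10)
double: tangent at (0, 10): λ = (3·0² + 1)/(2·10) ≡ 1/7. 7⁻¹ ≡ 2 (mod 13) since 7·2 = 14 ≡ 1, so λ ≡ 1·2 ≡ 2.
  x = λ² - 0 - 0 = 4 - 0 ≡ 4; y = λ·(0 - 4) - 10 ≡ 8. → (4, 8)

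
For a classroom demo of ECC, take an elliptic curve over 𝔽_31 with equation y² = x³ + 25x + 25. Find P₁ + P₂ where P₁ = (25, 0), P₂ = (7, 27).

(25, 0) + (7, 27). λ = (27 - 0)/(7 - 25) ≡ 27/13 mod 31. 13⁻¹ ≡ 12 (mod 31), so λ ≡ 14.
  x = λ² - 25 - 7 = 196 - 32 ≡ 9; y = λ·(25 - 9) - 0 ≡ 7. → (9, 7)

(9, 7)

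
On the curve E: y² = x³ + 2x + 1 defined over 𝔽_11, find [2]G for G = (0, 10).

tangent at (0, 10): λ = (3·0² + 2)/(2·10) ≡ 2/9. 9⁻¹ ≡ 5 (mod 11) since 9·5 = 45 ≡ 1, so λ ≡ 2·5 ≡ 10.
  x = λ² - 0 - 0 = 100 - 0 ≡ 1; y = λ·(0 - 1) - 10 ≡ 2. → (1, 2)

(1, 2)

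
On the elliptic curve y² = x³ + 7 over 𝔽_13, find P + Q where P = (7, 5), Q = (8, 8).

(7, 5) + (8, 8). λ = (8 - 5)/(8 - 7) ≡ 3/1 mod 13. 1⁻¹ ≡ 1 (mod 13), so λ ≡ 3.
  x = λ² - 7 - 8 = 9 - 15 ≡ 7; y = λ·(7 - 7) - 5 ≡ 8. → (7, 8)

(7, 8)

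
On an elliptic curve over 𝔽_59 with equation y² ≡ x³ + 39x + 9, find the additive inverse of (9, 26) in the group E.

(9, 33)

-(9, 26) = (9, -26 mod 59) = (9, 33).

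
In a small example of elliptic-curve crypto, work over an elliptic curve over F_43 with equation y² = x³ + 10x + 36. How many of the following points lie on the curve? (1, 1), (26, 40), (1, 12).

(1, 1): 1² ≡ 1, rhs ≡ 4 → off.
(26, 40): 40² ≡ 9, rhs ≡ 27 → off.
(1, 12): 12² ≡ 15, rhs ≡ 4 → off.

0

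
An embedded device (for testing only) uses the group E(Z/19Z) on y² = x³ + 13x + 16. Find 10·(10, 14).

(13, 8)

Write G = (10, 14).
Repeated addition: build up to 10G.
2G: tangent at (10, 14): λ = (3·10² + 13)/(2·14) ≡ 9/9. 9⁻¹ ≡ 17 (mod 19) since 9·17 = 153 ≡ 1, so λ ≡ 9·17 ≡ 1.
  x = λ² - 10 - 10 = 1 - 20 ≡ 0; y = λ·(10 - 0) - 14 ≡ 15. → (0, 15)
3G: (0, 15) + (10, 14). λ = (14 - 15)/(10 - 0) ≡ 18/10 mod 19. 10⁻¹ ≡ 2 (mod 19), so λ ≡ 17.
  x = λ² - 0 - 10 = 289 - 10 ≡ 13; y = λ·(0 - 13) - 15 ≡ 11. → (13, 11)
4G: (13, 11) + (10, 14). λ = (14 - 11)/(10 - 13) ≡ 3/16 mod 19. 16⁻¹ ≡ 6 (mod 19), so λ ≡ 18.
  x = λ² - 13 - 10 = 324 - 23 ≡ 16; y = λ·(13 - 16) - 11 ≡ 11. → (16, 11)
5G: (16, 11) + (10, 14). λ = (14 - 11)/(10 - 16) ≡ 3/13 mod 19. 13⁻¹ ≡ 3 (mod 19) since 13·3 = 39 ≡ 1, so λ ≡ 9.
  x = λ² - 16 - 10 = 81 - 26 ≡ 17; y = λ·(16 - 17) - 11 ≡ 18. → (17, 18)
6G: (17, 18) + (10, 14). λ = (14 - 18)/(10 - 17) ≡ 15/12 mod 19. 12⁻¹ ≡ 8 (mod 19), so λ ≡ 6.
  x = λ² - 17 - 10 = 36 - 27 ≡ 9; y = λ·(17 - 9) - 18 ≡ 11. → (9, 11)
7G: (9, 11) + (10, 14). λ = (14 - 11)/(10 - 9) ≡ 3/1 mod 19. 1⁻¹ ≡ 1 (mod 19), so λ ≡ 3.
  x = λ² - 9 - 10 = 9 - 19 ≡ 9; y = λ·(9 - 9) - 11 ≡ 8. → (9, 8)
8G: (9, 8) + (10, 14). λ = (14 - 8)/(10 - 9) ≡ 6/1 mod 19. 1⁻¹ ≡ 1 (mod 19), so λ ≡ 6.
  x = λ² - 9 - 10 = 36 - 19 ≡ 17; y = λ·(9 - 17) - 8 ≡ 1. → (17, 1)
9G: (17, 1) + (10, 14). λ = (14 - 1)/(10 - 17) ≡ 13/12 mod 19. 12⁻¹ ≡ 8 (mod 19), so λ ≡ 9.
  x = λ² - 17 - 10 = 81 - 27 ≡ 16; y = λ·(17 - 16) - 1 ≡ 8. → (16, 8)
10G: (16, 8) + (10, 14). λ = (14 - 8)/(10 - 16) ≡ 6/13 mod 19. 13⁻¹ ≡ 3 (mod 19), so λ ≡ 18.
  x = λ² - 16 - 10 = 324 - 26 ≡ 13; y = λ·(16 - 13) - 8 ≡ 8. → (13, 8)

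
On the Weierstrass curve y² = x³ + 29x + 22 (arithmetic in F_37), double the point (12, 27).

tangent at (12, 27): λ = (3·12² + 29)/(2·27) ≡ 17/17. 17⁻¹ ≡ 24 (mod 37), so λ ≡ 17·24 ≡ 1.
  x = λ² - 12 - 12 = 1 - 24 ≡ 14; y = λ·(12 - 14) - 27 ≡ 8. → (14, 8)

(14, 8)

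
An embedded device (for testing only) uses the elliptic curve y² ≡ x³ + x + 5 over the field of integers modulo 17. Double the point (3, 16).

(3, 1)

tangent at (3, 16): λ = (3·3² + 1)/(2·16) ≡ 11/15. 15⁻¹ ≡ 8 (mod 17), so λ ≡ 11·8 ≡ 3.
  x = λ² - 3 - 3 = 9 - 6 ≡ 3; y = λ·(3 - 3) - 16 ≡ 1. → (3, 1)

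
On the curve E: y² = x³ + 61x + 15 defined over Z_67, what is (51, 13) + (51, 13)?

(58, 55)

tangent at (51, 13): λ = (3·51² + 61)/(2·13) ≡ 25/26. 26⁻¹ ≡ 49 (mod 67), so λ ≡ 25·49 ≡ 19.
  x = λ² - 51 - 51 = 361 - 102 ≡ 58; y = λ·(51 - 58) - 13 ≡ 55. → (58, 55)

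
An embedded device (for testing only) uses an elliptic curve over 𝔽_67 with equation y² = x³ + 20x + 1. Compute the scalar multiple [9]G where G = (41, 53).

Repeated addition: build up to 9G.
2G: tangent at (41, 53): λ = (3·41² + 20)/(2·53) ≡ 38/39. 39⁻¹ ≡ 55 (mod 67), so λ ≡ 38·55 ≡ 13.
  x = λ² - 41 - 41 = 169 - 82 ≡ 20; y = λ·(41 - 20) - 53 ≡ 19. → (20, 19)
3G: (20, 19) + (41, 53). λ = (53 - 19)/(41 - 20) ≡ 34/21 mod 67. 21⁻¹ ≡ 16 (mod 67), so λ ≡ 8.
  x = λ² - 20 - 41 = 64 - 61 ≡ 3; y = λ·(20 - 3) - 19 ≡ 50. → (3, 50)
4G: (3, 50) + (41, 53). λ = (53 - 50)/(41 - 3) ≡ 3/38 mod 67. 38⁻¹ ≡ 30 (mod 67) since 38·30 = 1140 ≡ 1, so λ ≡ 23.
  x = λ² - 3 - 41 = 529 - 44 ≡ 16; y = λ·(3 - 16) - 50 ≡ 53. → (16, 53)
5G: (16, 53) + (41, 53). λ = (53 - 53)/(41 - 16) ≡ 0/25 mod 67. 25⁻¹ ≡ 59 (mod 67), so λ ≡ 0.
  x = λ² - 16 - 41 = 0 - 57 ≡ 10; y = λ·(16 - 10) - 53 ≡ 14. → (10, 14)
6G: (10, 14) + (41, 53). λ = (53 - 14)/(41 - 10) ≡ 39/31 mod 67. 31⁻¹ ≡ 13 (mod 67) since 31·13 = 403 ≡ 1, so λ ≡ 38.
  x = λ² - 10 - 41 = 1444 - 51 ≡ 53; y = λ·(10 - 53) - 14 ≡ 27. → (53, 27)
7G: (53, 27) + (41, 53). λ = (53 - 27)/(41 - 53) ≡ 26/55 mod 67. 55⁻¹ ≡ 39 (mod 67) since 55·39 = 2145 ≡ 1, so λ ≡ 9.
  x = λ² - 53 - 41 = 81 - 94 ≡ 54; y = λ·(53 - 54) - 27 ≡ 31. → (54, 31)
8G: (54, 31) + (41, 53). λ = (53 - 31)/(41 - 54) ≡ 22/54 mod 67. 54⁻¹ ≡ 36 (mod 67), so λ ≡ 55.
  x = λ² - 54 - 41 = 3025 - 95 ≡ 49; y = λ·(54 - 49) - 31 ≡ 43. → (49, 43)
9G: (49, 43) + (41, 53). λ = (53 - 43)/(41 - 49) ≡ 10/59 mod 67. 59⁻¹ ≡ 25 (mod 67) since 59·25 = 1475 ≡ 1, so λ ≡ 49.
  x = λ² - 49 - 41 = 2401 - 90 ≡ 33; y = λ·(49 - 33) - 43 ≡ 4. → (33, 4)

(33, 4)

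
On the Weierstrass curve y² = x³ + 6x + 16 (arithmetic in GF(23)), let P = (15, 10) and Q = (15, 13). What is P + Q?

The two points share x = 15 and their y-coordinates satisfy 10 + 13 ≡ 0 (mod 23), so they are inverses. Their sum is O.

O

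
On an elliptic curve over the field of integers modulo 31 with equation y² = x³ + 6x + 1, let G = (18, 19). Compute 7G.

Repeated addition: build up to 7G.
2G: tangent at (18, 19): λ = (3·18² + 6)/(2·19) ≡ 17/7. 7⁻¹ ≡ 9 (mod 31), so λ ≡ 17·9 ≡ 29.
  x = λ² - 18 - 18 = 841 - 36 ≡ 30; y = λ·(18 - 30) - 19 ≡ 5. → (30, 5)
3G: (30, 5) + (18, 19). λ = (19 - 5)/(18 - 30) ≡ 14/19 mod 31. 19⁻¹ ≡ 18 (mod 31) since 19·18 = 342 ≡ 1, so λ ≡ 4.
  x = λ² - 30 - 18 = 16 - 48 ≡ 30; y = λ·(30 - 30) - 5 ≡ 26. → (30, 26)
4G: (30, 26) + (18, 19). λ = (19 - 26)/(18 - 30) ≡ 24/19 mod 31. 19⁻¹ ≡ 18 (mod 31), so λ ≡ 29.
  x = λ² - 30 - 18 = 841 - 48 ≡ 18; y = λ·(30 - 18) - 26 ≡ 12. → (18, 12)
5G: (18, 12) + (18, 19): same x and y₁ ≡ -y₂, so the sum is the point at infinity.
6G: the point at infinity + (18, 19) = (18, 19) (identity).
7G: tangent at (18, 19): λ = (3·18² + 6)/(2·19) ≡ 17/7. 7⁻¹ ≡ 9 (mod 31) since 7·9 = 63 ≡ 1, so λ ≡ 17·9 ≡ 29.
  x = λ² - 18 - 18 = 841 - 36 ≡ 30; y = λ·(18 - 30) - 19 ≡ 5. → (30, 5)

(30, 5)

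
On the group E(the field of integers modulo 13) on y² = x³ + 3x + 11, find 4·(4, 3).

O

Write P = (4, 3).
Double-and-add on 4 = (100)₂. Start with P = (4, 3) for the leading 1-bit.
double: tangent at (4, 3): λ = (3·4² + 3)/(2·3) ≡ 12/6. 6⁻¹ ≡ 11 (mod 13) since 6·11 = 66 ≡ 1, so λ ≡ 12·11 ≡ 2.
  x = λ² - 4 - 4 = 4 - 8 ≡ 9; y = λ·(4 - 9) - 3 ≡ 0. → (9, 0)
double: (9, 0) + (9, 0): same x and y₁ ≡ -y₂, so the sum is ∞.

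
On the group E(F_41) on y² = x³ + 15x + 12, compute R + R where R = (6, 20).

tangent at (6, 20): λ = (3·6² + 15)/(2·20) ≡ 0/40. 40⁻¹ ≡ 40 (mod 41), so λ ≡ 0·40 ≡ 0.
  x = λ² - 6 - 6 = 0 - 12 ≡ 29; y = λ·(6 - 29) - 20 ≡ 21. → (29, 21)

(29, 21)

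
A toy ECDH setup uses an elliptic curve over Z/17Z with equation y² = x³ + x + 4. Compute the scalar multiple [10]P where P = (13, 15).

(5, 7)

Double-and-add on 10 = (1010)₂. Start with P = (13, 15) for the leading 1-bit.
double: tangent at (13, 15): λ = (3·13² + 1)/(2·15) ≡ 15/13. 13⁻¹ ≡ 4 (mod 17), so λ ≡ 15·4 ≡ 9.
  x = λ² - 13 - 13 = 81 - 26 ≡ 4; y = λ·(13 - 4) - 15 ≡ 15. → (4, 15)
double: tangent at (4, 15): λ = (3·4² + 1)/(2·15) ≡ 15/13. 13⁻¹ ≡ 4 (mod 17) since 13·4 = 52 ≡ 1, so λ ≡ 15·4 ≡ 9.
  x = λ² - 4 - 4 = 81 - 8 ≡ 5; y = λ·(4 - 5) - 15 ≡ 10. → (5, 10)
add P: (5, 10) + (13, 15). λ = (15 - 10)/(13 - 5) ≡ 5/8 mod 17. 8⁻¹ ≡ 15 (mod 17), so λ ≡ 7.
  x = λ² - 5 - 13 = 49 - 18 ≡ 14; y = λ·(5 - 14) - 10 ≡ 12. → (14, 12)
double: tangent at (14, 12): λ = (3·14² + 1)/(2·12) ≡ 11/7. 7⁻¹ ≡ 5 (mod 17) since 7·5 = 35 ≡ 1, so λ ≡ 11·5 ≡ 4.
  x = λ² - 14 - 14 = 16 - 28 ≡ 5; y = λ·(14 - 5) - 12 ≡ 7. → (5, 7)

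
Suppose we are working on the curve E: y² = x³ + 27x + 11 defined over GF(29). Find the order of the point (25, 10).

7

2P: tangent at (25, 10): λ = (3·25² + 27)/(2·10) ≡ 17/20. 20⁻¹ ≡ 16 (mod 29), so λ ≡ 17·16 ≡ 11.
  x = λ² - 25 - 25 = 121 - 50 ≡ 13; y = λ·(25 - 13) - 10 ≡ 6. → (13, 6)
3P: (13, 6) + (25, 10). λ = (10 - 6)/(25 - 13) ≡ 4/12 mod 29. 12⁻¹ ≡ 17 (mod 29), so λ ≡ 10.
  x = λ² - 13 - 25 = 100 - 38 ≡ 4; y = λ·(13 - 4) - 6 ≡ 26. → (4, 26)
4P: (4, 26) + (25, 10). λ = (10 - 26)/(25 - 4) ≡ 13/21 mod 29. 21⁻¹ ≡ 18 (mod 29), so λ ≡ 2.
  x = λ² - 4 - 25 = 4 - 29 ≡ 4; y = λ·(4 - 4) - 26 ≡ 3. → (4, 3)
5P: (4, 3) + (25, 10). λ = (10 - 3)/(25 - 4) ≡ 7/21 mod 29. 21⁻¹ ≡ 18 (mod 29), so λ ≡ 10.
  x = λ² - 4 - 25 = 100 - 29 ≡ 13; y = λ·(4 - 13) - 3 ≡ 23. → (13, 23)
6P: (13, 23) + (25, 10). λ = (10 - 23)/(25 - 13) ≡ 16/12 mod 29. 12⁻¹ ≡ 17 (mod 29) since 12·17 = 204 ≡ 1, so λ ≡ 11.
  x = λ² - 13 - 25 = 121 - 38 ≡ 25; y = λ·(13 - 25) - 23 ≡ 19. → (25, 19)
7P: (25, 19) + (25, 10): same x and y₁ ≡ -y₂, so the sum is 𝒪.
7P = 𝒪, so the order is 7.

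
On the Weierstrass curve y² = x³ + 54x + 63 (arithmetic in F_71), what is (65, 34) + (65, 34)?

tangent at (65, 34): λ = (3·65² + 54)/(2·34) ≡ 20/68. 68⁻¹ ≡ 47 (mod 71), so λ ≡ 20·47 ≡ 17.
  x = λ² - 65 - 65 = 289 - 130 ≡ 17; y = λ·(65 - 17) - 34 ≡ 1. → (17, 1)

(17, 1)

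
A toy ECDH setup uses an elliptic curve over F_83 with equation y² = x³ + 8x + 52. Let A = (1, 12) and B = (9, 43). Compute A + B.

(53, 77)

(1, 12) + (9, 43). λ = (43 - 12)/(9 - 1) ≡ 31/8 mod 83. 8⁻¹ ≡ 52 (mod 83) since 8·52 = 416 ≡ 1, so λ ≡ 35.
  x = λ² - 1 - 9 = 1225 - 10 ≡ 53; y = λ·(1 - 53) - 12 ≡ 77. → (53, 77)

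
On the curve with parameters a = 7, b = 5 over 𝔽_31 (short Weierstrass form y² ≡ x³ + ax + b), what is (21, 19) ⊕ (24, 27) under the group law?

(21, 19) + (24, 27). λ = (27 - 19)/(24 - 21) ≡ 8/3 mod 31. 3⁻¹ ≡ 21 (mod 31) since 3·21 = 63 ≡ 1, so λ ≡ 13.
  x = λ² - 21 - 24 = 169 - 45 ≡ 0; y = λ·(21 - 0) - 19 ≡ 6. → (0, 6)

(0, 6)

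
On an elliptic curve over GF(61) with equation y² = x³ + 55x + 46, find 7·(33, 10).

Write G = (33, 10).
Double-and-add on 7 = (111)₂. Start with G = (33, 10) for the leading 1-bit.
double: tangent at (33, 10): λ = (3·33² + 55)/(2·10) ≡ 28/20. 20⁻¹ ≡ 58 (mod 61) since 20·58 = 1160 ≡ 1, so λ ≡ 28·58 ≡ 38.
  x = λ² - 33 - 33 = 1444 - 66 ≡ 36; y = λ·(33 - 36) - 10 ≡ 59. → (36, 59)
add G: (36, 59) + (33, 10). λ = (10 - 59)/(33 - 36) ≡ 12/58 mod 61. 58⁻¹ ≡ 20 (mod 61), so λ ≡ 57.
  x = λ² - 36 - 33 = 3249 - 69 ≡ 8; y = λ·(36 - 8) - 59 ≡ 12. → (8, 12)
double: tangent at (8, 12): λ = (3·8² + 55)/(2·12) ≡ 3/24. 24⁻¹ ≡ 28 (mod 61) since 24·28 = 672 ≡ 1, so λ ≡ 3·28 ≡ 23.
  x = λ² - 8 - 8 = 529 - 16 ≡ 25; y = λ·(8 - 25) - 12 ≡ 24. → (25, 24)
add G: (25, 24) + (33, 10). λ = (10 - 24)/(33 - 25) ≡ 47/8 mod 61. 8⁻¹ ≡ 23 (mod 61), so λ ≡ 44.
  x = λ² - 25 - 33 = 1936 - 58 ≡ 48; y = λ·(25 - 48) - 24 ≡ 1. → (48, 1)

(48, 1)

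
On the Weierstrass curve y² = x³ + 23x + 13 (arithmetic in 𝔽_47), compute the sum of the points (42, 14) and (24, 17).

(42, 14) + (24, 17). λ = (17 - 14)/(24 - 42) ≡ 3/29 mod 47. 29⁻¹ ≡ 13 (mod 47) since 29·13 = 377 ≡ 1, so λ ≡ 39.
  x = λ² - 42 - 24 = 1521 - 66 ≡ 45; y = λ·(42 - 45) - 14 ≡ 10. → (45, 10)

(45, 10)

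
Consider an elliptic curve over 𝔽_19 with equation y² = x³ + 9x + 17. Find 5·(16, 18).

Write Q = (16, 18).
Double-and-add on 5 = (101)₂. Start with Q = (16, 18) for the leading 1-bit.
double: tangent at (16, 18): λ = (3·16² + 9)/(2·18) ≡ 17/17. 17⁻¹ ≡ 9 (mod 19) since 17·9 = 153 ≡ 1, so λ ≡ 17·9 ≡ 1.
  x = λ² - 16 - 16 = 1 - 32 ≡ 7; y = λ·(16 - 7) - 18 ≡ 10. → (7, 10)
double: tangent at (7, 10): λ = (3·7² + 9)/(2·10) ≡ 4/1. 1⁻¹ ≡ 1 (mod 19) since 1·1 = 1 ≡ 1, so λ ≡ 4·1 ≡ 4.
  x = λ² - 7 - 7 = 16 - 14 ≡ 2; y = λ·(7 - 2) - 10 ≡ 10. → (2, 10)
add Q: (2, 10) + (16, 18). λ = (18 - 10)/(16 - 2) ≡ 8/14 mod 19. 14⁻¹ ≡ 15 (mod 19), so λ ≡ 6.
  x = λ² - 2 - 16 = 36 - 18 ≡ 18; y = λ·(2 - 18) - 10 ≡ 8. → (18, 8)

(18, 8)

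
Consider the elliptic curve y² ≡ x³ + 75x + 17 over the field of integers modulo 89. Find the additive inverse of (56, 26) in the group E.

(56, 63)

-(56, 26) = (56, -26 mod 89) = (56, 63).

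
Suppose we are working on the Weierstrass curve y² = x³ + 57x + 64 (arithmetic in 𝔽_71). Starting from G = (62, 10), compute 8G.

Repeated addition: build up to 8G.
2G: tangent at (62, 10): λ = (3·62² + 57)/(2·10) ≡ 16/20. 20⁻¹ ≡ 32 (mod 71) since 20·32 = 640 ≡ 1, so λ ≡ 16·32 ≡ 15.
  x = λ² - 62 - 62 = 225 - 124 ≡ 30; y = λ·(62 - 30) - 10 ≡ 44. → (30, 44)
3G: (30, 44) + (62, 10). λ = (10 - 44)/(62 - 30) ≡ 37/32 mod 71. 32⁻¹ ≡ 20 (mod 71), so λ ≡ 30.
  x = λ² - 30 - 62 = 900 - 92 ≡ 27; y = λ·(30 - 27) - 44 ≡ 46. → (27, 46)
4G: (27, 46) + (62, 10). λ = (10 - 46)/(62 - 27) ≡ 35/35 mod 71. 35⁻¹ ≡ 69 (mod 71) since 35·69 = 2415 ≡ 1, so λ ≡ 1.
  x = λ² - 27 - 62 = 1 - 89 ≡ 54; y = λ·(27 - 54) - 46 ≡ 69. → (54, 69)
5G: (54, 69) + (62, 10). λ = (10 - 69)/(62 - 54) ≡ 12/8 mod 71. 8⁻¹ ≡ 9 (mod 71), so λ ≡ 37.
  x = λ² - 54 - 62 = 1369 - 116 ≡ 46; y = λ·(54 - 46) - 69 ≡ 14. → (46, 14)
6G: (46, 14) + (62, 10). λ = (10 - 14)/(62 - 46) ≡ 67/16 mod 71. 16⁻¹ ≡ 40 (mod 71), so λ ≡ 53.
  x = λ² - 46 - 62 = 2809 - 108 ≡ 3; y = λ·(46 - 3) - 14 ≡ 64. → (3, 64)
7G: (3, 64) + (62, 10). λ = (10 - 64)/(62 - 3) ≡ 17/59 mod 71. 59⁻¹ ≡ 65 (mod 71), so λ ≡ 40.
  x = λ² - 3 - 62 = 1600 - 65 ≡ 44; y = λ·(3 - 44) - 64 ≡ 0. → (44, 0)
8G: (44, 0) + (62, 10). λ = (10 - 0)/(62 - 44) ≡ 10/18 mod 71. 18⁻¹ ≡ 4 (mod 71) since 18·4 = 72 ≡ 1, so λ ≡ 40.
  x = λ² - 44 - 62 = 1600 - 106 ≡ 3; y = λ·(44 - 3) - 0 ≡ 7. → (3, 7)

(3, 7)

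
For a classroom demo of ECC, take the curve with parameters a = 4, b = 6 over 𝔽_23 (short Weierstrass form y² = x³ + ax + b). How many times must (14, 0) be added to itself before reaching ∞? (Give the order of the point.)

2

2P: (14, 0) + (14, 0): same x and y₁ ≡ -y₂, so the sum is ∞.
2P = ∞, so the order is 2.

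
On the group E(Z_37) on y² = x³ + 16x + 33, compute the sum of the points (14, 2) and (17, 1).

(14, 2) + (17, 1). λ = (1 - 2)/(17 - 14) ≡ 36/3 mod 37. 3⁻¹ ≡ 25 (mod 37), so λ ≡ 12.
  x = λ² - 14 - 17 = 144 - 31 ≡ 2; y = λ·(14 - 2) - 2 ≡ 31. → (2, 31)

(2, 31)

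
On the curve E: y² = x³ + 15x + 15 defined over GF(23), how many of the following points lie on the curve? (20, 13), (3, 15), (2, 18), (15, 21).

2

(20, 13): 13² ≡ 8, rhs ≡ 12 → off.
(3, 15): 15² ≡ 18, rhs ≡ 18 → on.
(2, 18): 18² ≡ 2, rhs ≡ 7 → off.
(15, 21): 21² ≡ 4, rhs ≡ 4 → on.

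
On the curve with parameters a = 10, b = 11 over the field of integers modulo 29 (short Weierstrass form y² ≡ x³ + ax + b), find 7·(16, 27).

Write P = (16, 27).
Double-and-add on 7 = (111)₂. Start with P = (16, 27) for the leading 1-bit.
double: tangent at (16, 27): λ = (3·16² + 10)/(2·27) ≡ 24/25. 25⁻¹ ≡ 7 (mod 29) since 25·7 = 175 ≡ 1, so λ ≡ 24·7 ≡ 23.
  x = λ² - 16 - 16 = 529 - 32 ≡ 4; y = λ·(16 - 4) - 27 ≡ 17. → (4, 17)
add P: (4, 17) + (16, 27). λ = (27 - 17)/(16 - 4) ≡ 10/12 mod 29. 12⁻¹ ≡ 17 (mod 29) since 12·17 = 204 ≡ 1, so λ ≡ 25.
  x = λ² - 4 - 16 = 625 - 20 ≡ 25; y = λ·(4 - 25) - 17 ≡ 9. → (25, 9)
double: tangent at (25, 9): λ = (3·25² + 10)/(2·9) ≡ 0/18. 18⁻¹ ≡ 21 (mod 29) since 18·21 = 378 ≡ 1, so λ ≡ 0·21 ≡ 0.
  x = λ² - 25 - 25 = 0 - 50 ≡ 8; y = λ·(25 - 8) - 9 ≡ 20. → (8, 20)
add P: (8, 20) + (16, 27). λ = (27 - 20)/(16 - 8) ≡ 7/8 mod 29. 8⁻¹ ≡ 11 (mod 29), so λ ≡ 19.
  x = λ² - 8 - 16 = 361 - 24 ≡ 18; y = λ·(8 - 18) - 20 ≡ 22. → (18, 22)

(18, 22)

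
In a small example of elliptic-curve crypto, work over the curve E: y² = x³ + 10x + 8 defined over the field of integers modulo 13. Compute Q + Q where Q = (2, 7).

tangent at (2, 7): λ = (3·2² + 10)/(2·7) ≡ 9/1. 1⁻¹ ≡ 1 (mod 13) since 1·1 = 1 ≡ 1, so λ ≡ 9·1 ≡ 9.
  x = λ² - 2 - 2 = 81 - 4 ≡ 12; y = λ·(2 - 12) - 7 ≡ 7. → (12, 7)

(12, 7)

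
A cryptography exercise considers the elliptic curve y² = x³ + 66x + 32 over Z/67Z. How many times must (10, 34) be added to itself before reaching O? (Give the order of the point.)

2P: tangent at (10, 34): λ = (3·10² + 66)/(2·34) ≡ 31/1. 1⁻¹ ≡ 1 (mod 67), so λ ≡ 31·1 ≡ 31.
  x = λ² - 10 - 10 = 961 - 20 ≡ 3; y = λ·(10 - 3) - 34 ≡ 49. → (3, 49)
3P: (3, 49) + (10, 34). λ = (34 - 49)/(10 - 3) ≡ 52/7 mod 67. 7⁻¹ ≡ 48 (mod 67), so λ ≡ 17.
  x = λ² - 3 - 10 = 289 - 13 ≡ 8; y = λ·(3 - 8) - 49 ≡ 0. → (8, 0)
4P: (8, 0) + (10, 34). λ = (34 - 0)/(10 - 8) ≡ 34/2 mod 67. 2⁻¹ ≡ 34 (mod 67) since 2·34 = 68 ≡ 1, so λ ≡ 17.
  x = λ² - 8 - 10 = 289 - 18 ≡ 3; y = λ·(8 - 3) - 0 ≡ 18. → (3, 18)
5P: (3, 18) + (10, 34). λ = (34 - 18)/(10 - 3) ≡ 16/7 mod 67. 7⁻¹ ≡ 48 (mod 67), so λ ≡ 31.
  x = λ² - 3 - 10 = 961 - 13 ≡ 10; y = λ·(3 - 10) - 18 ≡ 33. → (10, 33)
6P: (10, 33) + (10, 34): same x and y₁ ≡ -y₂, so the sum is O.
6P = O, so the order is 6.

6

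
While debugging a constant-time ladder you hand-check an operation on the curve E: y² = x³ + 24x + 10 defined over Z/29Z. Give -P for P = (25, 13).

(25, 16)

-(25, 13) = (25, -13 mod 29) = (25, 16).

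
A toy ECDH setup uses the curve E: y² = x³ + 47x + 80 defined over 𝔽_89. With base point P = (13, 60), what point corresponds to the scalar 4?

(29, 72)

Double-and-add on 4 = (100)₂. Start with P = (13, 60) for the leading 1-bit.
double: tangent at (13, 60): λ = (3·13² + 47)/(2·60) ≡ 20/31. 31⁻¹ ≡ 23 (mod 89) since 31·23 = 713 ≡ 1, so λ ≡ 20·23 ≡ 15.
  x = λ² - 13 - 13 = 225 - 26 ≡ 21; y = λ·(13 - 21) - 60 ≡ 87. → (21, 87)
double: tangent at (21, 87): λ = (3·21² + 47)/(2·87) ≡ 35/85. 85⁻¹ ≡ 22 (mod 89), so λ ≡ 35·22 ≡ 58.
  x = λ² - 21 - 21 = 3364 - 42 ≡ 29; y = λ·(21 - 29) - 87 ≡ 72. → (29, 72)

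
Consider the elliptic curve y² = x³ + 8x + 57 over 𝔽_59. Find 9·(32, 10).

Write Q = (32, 10).
Repeated addition: build up to 9Q.
2Q: tangent at (32, 10): λ = (3·32² + 8)/(2·10) ≡ 12/20. 20⁻¹ ≡ 3 (mod 59) since 20·3 = 60 ≡ 1, so λ ≡ 12·3 ≡ 36.
  x = λ² - 32 - 32 = 1296 - 64 ≡ 52; y = λ·(32 - 52) - 10 ≡ 37. → (52, 37)
3Q: (52, 37) + (32, 10). λ = (10 - 37)/(32 - 52) ≡ 32/39 mod 59. 39⁻¹ ≡ 56 (mod 59), so λ ≡ 22.
  x = λ² - 52 - 32 = 484 - 84 ≡ 46; y = λ·(52 - 46) - 37 ≡ 36. → (46, 36)
4Q: (46, 36) + (32, 10). λ = (10 - 36)/(32 - 46) ≡ 33/45 mod 59. 45⁻¹ ≡ 21 (mod 59), so λ ≡ 44.
  x = λ² - 46 - 32 = 1936 - 78 ≡ 29; y = λ·(46 - 29) - 36 ≡ 4. → (29, 4)
5Q: (29, 4) + (32, 10). λ = (10 - 4)/(32 - 29) ≡ 6/3 mod 59. 3⁻¹ ≡ 20 (mod 59), so λ ≡ 2.
  x = λ² - 29 - 32 = 4 - 61 ≡ 2; y = λ·(29 - 2) - 4 ≡ 50. → (2, 50)
6Q: (2, 50) + (32, 10). λ = (10 - 50)/(32 - 2) ≡ 19/30 mod 59. 30⁻¹ ≡ 2 (mod 59), so λ ≡ 38.
  x = λ² - 2 - 32 = 1444 - 34 ≡ 53; y = λ·(2 - 53) - 50 ≡ 18. → (53, 18)
7Q: (53, 18) + (32, 10). λ = (10 - 18)/(32 - 53) ≡ 51/38 mod 59. 38⁻¹ ≡ 14 (mod 59), so λ ≡ 6.
  x = λ² - 53 - 32 = 36 - 85 ≡ 10; y = λ·(53 - 10) - 18 ≡ 4. → (10, 4)
8Q: (10, 4) + (32, 10). λ = (10 - 4)/(32 - 10) ≡ 6/22 mod 59. 22⁻¹ ≡ 51 (mod 59) since 22·51 = 1122 ≡ 1, so λ ≡ 11.
  x = λ² - 10 - 32 = 121 - 42 ≡ 20; y = λ·(10 - 20) - 4 ≡ 4. → (20, 4)
9Q: (20, 4) + (32, 10). λ = (10 - 4)/(32 - 20) ≡ 6/12 mod 59. 12⁻¹ ≡ 5 (mod 59), so λ ≡ 30.
  x = λ² - 20 - 32 = 900 - 52 ≡ 22; y = λ·(20 - 22) - 4 ≡ 54. → (22, 54)

(22, 54)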